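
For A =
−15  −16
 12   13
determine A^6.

[[2913, 2912], [−2184, −2183]]

tr A = −2 and det A = −3, so the characteristic polynomial is λ² − (−2)λ + (−3) with roots 1 and −3.
Eigenvectors give P = [[−1, −4], [1, 3]] with P⁻¹ = [[3, 4], [−1, −1]], and A = P·diag(1, −3)·P⁻¹.
Then A^6 = P·diag(1, 729)·P⁻¹ = [[−1, −2916], [1, 2187]] · [[3, 4], [−1, −1]] = [[2913, 2912], [−2184, −2183]].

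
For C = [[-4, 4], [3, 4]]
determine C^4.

[[784, 0], [0, 784]]

C^2 = [[28, 0], [0, 28]]
C^3 = [[-112, 112], [84, 112]]
C^4 = [[784, 0], [0, 784]]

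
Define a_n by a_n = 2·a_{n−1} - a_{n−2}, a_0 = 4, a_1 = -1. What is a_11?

With companion matrix A = [[2, -1], [1, 0]], [a_n, a_{n−1}]ᵀ = A·[a_{n−1}, a_{n−2}]ᵀ, so [a_11, a_10]ᵀ = A¹⁰·[a_1, a_0]ᵀ.
A¹⁰ = [[11, -10], [10, -9]], giving [a_11, a_10]ᵀ = [[-51], [-46]].

-51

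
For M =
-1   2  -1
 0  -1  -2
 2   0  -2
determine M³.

[[-1, 2, 11], [16, -9, -10], [10, -16, -6]]

M² = [[-1, -4, -1], [-4, 1, 6], [-6, 4, 2]]
M³ = [[-1, 2, 11], [16, -9, -10], [10, -16, -6]]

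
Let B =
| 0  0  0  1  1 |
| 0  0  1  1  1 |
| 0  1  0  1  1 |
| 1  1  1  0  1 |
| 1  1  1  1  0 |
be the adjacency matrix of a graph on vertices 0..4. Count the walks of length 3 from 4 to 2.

The number of length-3 walks from vertex 4 to vertex 2 is entry (4,2) of B³, where B is the adjacency matrix.
B² = [[2, 2, 2, 1, 1], [2, 3, 2, 2, 2], [2, 2, 3, 2, 2], [1, 2, 2, 4, 3], [1, 2, 2, 3, 4]]
B³ = [[2, 4, 4, 7, 7], [4, 6, 7, 9, 9], [4, 7, 6, 9, 9], [7, 9, 9, 8, 9], [7, 9, 9, 9, 8]]

9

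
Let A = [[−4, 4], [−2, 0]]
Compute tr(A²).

0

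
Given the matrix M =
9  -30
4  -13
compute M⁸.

[[-32799, 98400], [-13120, 39361]]

tr M = -4 and det M = 3, so the characteristic polynomial is λ² − (-4)λ + (3) with roots -3 and -1.
Eigenvectors give P = [[-5, 3], [-2, 1]] with P⁻¹ = [[1, -3], [2, -5]], and M = P·diag(-3, -1)·P⁻¹.
Then M⁸ = P·diag(6561, 1)·P⁻¹ = [[-32805, 3], [-13122, 1]] · [[1, -3], [2, -5]] = [[-32799, 98400], [-13120, 39361]].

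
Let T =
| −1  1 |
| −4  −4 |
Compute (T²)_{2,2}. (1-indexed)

12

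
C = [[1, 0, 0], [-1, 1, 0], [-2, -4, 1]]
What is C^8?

[[1, 0, 0], [-8, 1, 0], [96, -32, 1]]

C = I + N where N = [[0, 0, 0], [-1, 0, 0], [-2, -4, 0]] is strictly lower-triangular, so N^3 = 0.
(I + N)^8 = I + 8·N + 28·N^2 = [[1, 0, 0], [-8, 1, 0], [96, -32, 1]].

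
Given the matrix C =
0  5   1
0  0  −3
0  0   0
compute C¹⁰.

[[0, 0, 0], [0, 0, 0], [0, 0, 0]]

C is strictly triangular, hence nilpotent: C³ = 0, so C¹⁰ = 0.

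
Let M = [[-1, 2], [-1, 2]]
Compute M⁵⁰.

[[-1, 2], [-1, 2]]

M² = M (a projection; rank 1, trace 1), so M⁵⁰ = M.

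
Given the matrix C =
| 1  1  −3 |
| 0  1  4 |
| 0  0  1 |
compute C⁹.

C = I + N where N = [[0, 1, −3], [0, 0, 4], [0, 0, 0]] is strictly upper-triangular, so N³ = 0.
(I + N)⁹ = I + 9·N + 36·N² = [[1, 9, 117], [0, 1, 36], [0, 0, 1]].

[[1, 9, 117], [0, 1, 36], [0, 0, 1]]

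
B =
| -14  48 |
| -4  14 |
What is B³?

[[-56, 192], [-16, 56]]

tr B = 0 and det B = -4, so the characteristic polynomial is λ² − (0)λ + (-4) with roots 2 and -2.
Eigenvectors give P = [[3, -4], [1, -1]] with P⁻¹ = [[-1, 4], [-1, 3]], and B = P·diag(2, -2)·P⁻¹.
Then B³ = P·diag(8, -8)·P⁻¹ = [[24, 32], [8, 8]] · [[-1, 4], [-1, 3]] = [[-56, 192], [-16, 56]].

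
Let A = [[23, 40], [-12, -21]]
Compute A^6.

tr A = 2 and det A = -3, so the characteristic polynomial is λ² − (2)λ + (-3) with roots -1 and 3.
Eigenvectors give P = [[-5, -2], [3, 1]] with P⁻¹ = [[1, 2], [-3, -5]], and A = P·diag(-1, 3)·P⁻¹.
Then A^6 = P·diag(1, 729)·P⁻¹ = [[-5, -1458], [3, 729]] · [[1, 2], [-3, -5]] = [[4369, 7280], [-2184, -3639]].

[[4369, 7280], [-2184, -3639]]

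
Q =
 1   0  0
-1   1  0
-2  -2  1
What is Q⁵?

[[1, 0, 0], [-5, 1, 0], [10, -10, 1]]

Q = I + N where N = [[0, 0, 0], [-1, 0, 0], [-2, -2, 0]] is strictly lower-triangular, so N³ = 0.
(I + N)⁵ = I + 5·N + 10·N² = [[1, 0, 0], [-5, 1, 0], [10, -10, 1]].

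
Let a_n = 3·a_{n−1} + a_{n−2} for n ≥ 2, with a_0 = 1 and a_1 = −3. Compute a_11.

−381606

With companion matrix A = [[3, 1], [1, 0]], [a_n, a_{n−1}]ᵀ = A·[a_{n−1}, a_{n−2}]ᵀ, so [a_11, a_10]ᵀ = A^10·[a_1, a_0]ᵀ.
A^10 = [[141481, 42837], [42837, 12970]], giving [a_11, a_10]ᵀ = [[−381606], [−115541]].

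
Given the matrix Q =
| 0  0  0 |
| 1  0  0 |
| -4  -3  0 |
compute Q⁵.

Q is strictly triangular, hence nilpotent: Q³ = 0, so Q⁵ = 0.

[[0, 0, 0], [0, 0, 0], [0, 0, 0]]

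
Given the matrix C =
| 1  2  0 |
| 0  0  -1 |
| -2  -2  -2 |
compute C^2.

[[1, 2, -2], [2, 2, 2], [2, 0, 6]]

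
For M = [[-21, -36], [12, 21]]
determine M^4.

[[81, 0], [0, 81]]

tr M = 0 and det M = -9, so the characteristic polynomial is λ² − (0)λ + (-9) with roots 3 and -3.
Eigenvectors give P = [[3, -2], [-2, 1]] with P⁻¹ = [[-1, -2], [-2, -3]], and M = P·diag(3, -3)·P⁻¹.
Then M^4 = P·diag(81, 81)·P⁻¹ = [[243, -162], [-162, 81]] · [[-1, -2], [-2, -3]] = [[81, 0], [0, 81]].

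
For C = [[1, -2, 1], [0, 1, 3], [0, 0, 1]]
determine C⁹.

C = I + N where N = [[0, -2, 1], [0, 0, 3], [0, 0, 0]] is strictly upper-triangular, so N³ = 0.
(I + N)⁹ = I + 9·N + 36·N² = [[1, -18, -207], [0, 1, 27], [0, 0, 1]].

[[1, -18, -207], [0, 1, 27], [0, 0, 1]]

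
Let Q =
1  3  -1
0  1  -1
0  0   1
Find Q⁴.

[[1, 12, -22], [0, 1, -4], [0, 0, 1]]

Q = I + N where N = [[0, 3, -1], [0, 0, -1], [0, 0, 0]] is strictly upper-triangular, so N³ = 0.
(I + N)⁴ = I + 4·N + 6·N² = [[1, 12, -22], [0, 1, -4], [0, 0, 1]].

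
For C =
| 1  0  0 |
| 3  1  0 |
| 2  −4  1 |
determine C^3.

[[1, 0, 0], [9, 1, 0], [−30, −12, 1]]

C = I + N where N = [[0, 0, 0], [3, 0, 0], [2, −4, 0]] is strictly lower-triangular, so N^3 = 0.
(I + N)^3 = I + 3·N + 3·N^2 = [[1, 0, 0], [9, 1, 0], [−30, −12, 1]].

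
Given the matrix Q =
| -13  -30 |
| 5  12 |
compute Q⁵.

[[-793, -1650], [275, 582]]

tr Q = -1 and det Q = -6, so the characteristic polynomial is λ² − (-1)λ + (-6) with roots -3 and 2.
Eigenvectors give P = [[3, -2], [-1, 1]] with P⁻¹ = [[1, 2], [1, 3]], and Q = P·diag(-3, 2)·P⁻¹.
Then Q⁵ = P·diag(-243, 32)·P⁻¹ = [[-729, -64], [243, 32]] · [[1, 2], [1, 3]] = [[-793, -1650], [275, 582]].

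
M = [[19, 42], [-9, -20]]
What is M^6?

tr M = -1 and det M = -2, so the characteristic polynomial is λ² − (-1)λ + (-2) with roots 1 and -2.
Eigenvectors give P = [[-7, 2], [3, -1]] with P⁻¹ = [[-1, -2], [-3, -7]], and M = P·diag(1, -2)·P⁻¹.
Then M^6 = P·diag(1, 64)·P⁻¹ = [[-7, 128], [3, -64]] · [[-1, -2], [-3, -7]] = [[-377, -882], [189, 442]].

[[-377, -882], [189, 442]]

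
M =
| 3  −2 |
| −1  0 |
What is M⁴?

M² = [[11, −6], [−3, 2]]
M³ = [[39, −22], [−11, 6]]
M⁴ = [[139, −78], [−39, 22]]

[[139, −78], [−39, 22]]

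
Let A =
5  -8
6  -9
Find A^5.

tr A = -4 and det A = 3, so the characteristic polynomial is λ² − (-4)λ + (3) with roots -1 and -3.
Eigenvectors give P = [[4, 1], [3, 1]] with P⁻¹ = [[1, -1], [-3, 4]], and A = P·diag(-1, -3)·P⁻¹.
Then A^5 = P·diag(-1, -243)·P⁻¹ = [[-4, -243], [-3, -243]] · [[1, -1], [-3, 4]] = [[725, -968], [726, -969]].

[[725, -968], [726, -969]]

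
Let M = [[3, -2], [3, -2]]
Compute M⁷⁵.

[[3, -2], [3, -2]]

M² = M (a projection; rank 1, trace 1), so M⁷⁵ = M.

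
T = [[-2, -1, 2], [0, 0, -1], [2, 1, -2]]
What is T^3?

[[-30, -15, 26], [8, 4, -7], [30, 15, -26]]

T^2 = [[8, 4, -7], [-2, -1, 2], [-8, -4, 7]]
T^3 = [[-30, -15, 26], [8, 4, -7], [30, 15, -26]]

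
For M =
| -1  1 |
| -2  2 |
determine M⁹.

M² = M (a projection; rank 1, trace 1), so M⁹ = M.

[[-1, 1], [-2, 2]]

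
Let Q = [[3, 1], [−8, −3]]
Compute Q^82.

[[1, 0], [0, 1]]

Q² = I (check: tr Q = 0 and det Q = −1), so Q^82 = I since 82 is even.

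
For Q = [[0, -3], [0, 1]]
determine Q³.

Q² = [[0, -3], [0, 1]]
Q³ = [[0, -3], [0, 1]]

[[0, -3], [0, 1]]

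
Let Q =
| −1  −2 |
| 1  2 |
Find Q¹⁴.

[[−1, −2], [1, 2]]

Q² = Q (a projection; rank 1, trace 1), so Q¹⁴ = Q.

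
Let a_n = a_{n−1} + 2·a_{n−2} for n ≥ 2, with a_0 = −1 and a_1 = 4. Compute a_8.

254

With companion matrix M = [[1, 2], [1, 0]], [a_n, a_{n−1}]ᵀ = M·[a_{n−1}, a_{n−2}]ᵀ, so [a_8, a_7]ᵀ = M⁷·[a_1, a_0]ᵀ.
M⁷ = [[85, 86], [43, 42]], giving [a_8, a_7]ᵀ = [[254], [130]].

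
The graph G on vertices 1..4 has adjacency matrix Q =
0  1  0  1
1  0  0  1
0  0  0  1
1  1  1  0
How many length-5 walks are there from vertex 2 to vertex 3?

6

The number of length-5 walks from vertex 2 to vertex 3 is entry (2,3) of Q⁵, where Q is the adjacency matrix.
Q² = [[2, 1, 1, 1], [1, 2, 1, 1], [1, 1, 1, 0], [1, 1, 0, 3]]
Q³ = [[2, 3, 1, 4], [3, 2, 1, 4], [1, 1, 0, 3], [4, 4, 3, 2]]
Q⁴ = [[7, 6, 4, 6], [6, 7, 4, 6], [4, 4, 3, 2], [6, 6, 2, 11]]
Q⁵ = [[12, 13, 6, 17], [13, 12, 6, 17], [6, 6, 2, 11], [17, 17, 11, 14]]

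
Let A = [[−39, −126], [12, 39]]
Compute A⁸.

tr A = 0 and det A = −9, so the characteristic polynomial is λ² − (0)λ + (−9) with roots 3 and −3.
Eigenvectors give P = [[−3, 7], [1, −2]] with P⁻¹ = [[2, 7], [1, 3]], and A = P·diag(3, −3)·P⁻¹.
Then A⁸ = P·diag(6561, 6561)·P⁻¹ = [[−19683, 45927], [6561, −13122]] · [[2, 7], [1, 3]] = [[6561, 0], [0, 6561]].

[[6561, 0], [0, 6561]]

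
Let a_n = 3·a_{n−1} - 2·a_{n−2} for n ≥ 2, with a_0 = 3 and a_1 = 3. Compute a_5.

With companion matrix T = [[3, -2], [1, 0]], [a_n, a_{n−1}]ᵀ = T·[a_{n−1}, a_{n−2}]ᵀ, so [a_5, a_4]ᵀ = T⁴·[a_1, a_0]ᵀ.
T⁴ = [[31, -30], [15, -14]], giving [a_5, a_4]ᵀ = [[3], [3]].

3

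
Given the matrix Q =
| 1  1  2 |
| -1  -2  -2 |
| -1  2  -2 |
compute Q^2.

[[-2, 3, -4], [3, -1, 6], [-1, -9, -2]]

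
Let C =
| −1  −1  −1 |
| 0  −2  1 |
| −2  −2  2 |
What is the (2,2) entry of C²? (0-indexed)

4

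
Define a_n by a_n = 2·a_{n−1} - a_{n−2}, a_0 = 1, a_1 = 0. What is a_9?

-8

With companion matrix Q = [[2, -1], [1, 0]], [a_n, a_{n−1}]ᵀ = Q·[a_{n−1}, a_{n−2}]ᵀ, so [a_9, a_8]ᵀ = Q^8·[a_1, a_0]ᵀ.
Q^8 = [[9, -8], [8, -7]], giving [a_9, a_8]ᵀ = [[-8], [-7]].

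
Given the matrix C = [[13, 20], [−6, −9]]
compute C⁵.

tr C = 4 and det C = 3, so the characteristic polynomial is λ² − (4)λ + (3) with roots 1 and 3.
Eigenvectors give P = [[−5, −2], [3, 1]] with P⁻¹ = [[1, 2], [−3, −5]], and C = P·diag(1, 3)·P⁻¹.
Then C⁵ = P·diag(1, 243)·P⁻¹ = [[−5, −486], [3, 243]] · [[1, 2], [−3, −5]] = [[1453, 2420], [−726, −1209]].

[[1453, 2420], [−726, −1209]]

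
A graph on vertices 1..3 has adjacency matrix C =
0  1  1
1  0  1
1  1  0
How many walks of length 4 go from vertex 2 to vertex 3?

5

The number of length-4 walks from vertex 2 to vertex 3 is entry (2,3) of C^4, where C is the adjacency matrix.
C^2 = [[2, 1, 1], [1, 2, 1], [1, 1, 2]]
C^3 = [[2, 3, 3], [3, 2, 3], [3, 3, 2]]
C^4 = [[6, 5, 5], [5, 6, 5], [5, 5, 6]]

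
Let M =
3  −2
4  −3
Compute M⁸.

M² = I (check: tr M = 0 and det M = −1), so M⁸ = I since 8 is even.

[[1, 0], [0, 1]]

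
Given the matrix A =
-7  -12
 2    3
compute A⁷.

[[-6559, -13116], [2186, 4371]]

tr A = -4 and det A = 3, so the characteristic polynomial is λ² − (-4)λ + (3) with roots -1 and -3.
Eigenvectors give P = [[-2, 3], [1, -1]] with P⁻¹ = [[1, 3], [1, 2]], and A = P·diag(-1, -3)·P⁻¹.
Then A⁷ = P·diag(-1, -2187)·P⁻¹ = [[2, -6561], [-1, 2187]] · [[1, 3], [1, 2]] = [[-6559, -13116], [2186, 4371]].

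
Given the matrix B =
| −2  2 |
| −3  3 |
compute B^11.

B² = B (a projection; rank 1, trace 1), so B^11 = B.

[[−2, 2], [−3, 3]]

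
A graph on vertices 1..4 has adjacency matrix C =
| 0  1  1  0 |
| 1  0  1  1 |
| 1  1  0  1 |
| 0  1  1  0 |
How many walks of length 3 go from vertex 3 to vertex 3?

The number of length-3 walks from vertex 3 to vertex 3 is entry (3,3) of C^3, where C is the adjacency matrix.
C^2 = [[2, 1, 1, 2], [1, 3, 2, 1], [1, 2, 3, 1], [2, 1, 1, 2]]
C^3 = [[2, 5, 5, 2], [5, 4, 5, 5], [5, 5, 4, 5], [2, 5, 5, 2]]

4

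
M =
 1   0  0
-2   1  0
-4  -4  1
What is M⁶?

[[1, 0, 0], [-12, 1, 0], [96, -24, 1]]

M = I + N where N = [[0, 0, 0], [-2, 0, 0], [-4, -4, 0]] is strictly lower-triangular, so N³ = 0.
(I + N)⁶ = I + 6·N + 15·N² = [[1, 0, 0], [-12, 1, 0], [96, -24, 1]].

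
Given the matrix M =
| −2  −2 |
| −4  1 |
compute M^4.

M^2 = [[12, 2], [4, 9]]
M^3 = [[−32, −22], [−44, 1]]
M^4 = [[152, 42], [84, 89]]

[[152, 42], [84, 89]]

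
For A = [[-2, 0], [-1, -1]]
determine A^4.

[[16, 0], [15, 1]]

tr A = -3 and det A = 2, so the characteristic polynomial is λ² − (-3)λ + (2) with roots -2 and -1.
Eigenvectors give P = [[1, 0], [1, -1]] with P⁻¹ = [[1, 0], [1, -1]], and A = P·diag(-2, -1)·P⁻¹.
Then A^4 = P·diag(16, 1)·P⁻¹ = [[16, 0], [16, -1]] · [[1, 0], [1, -1]] = [[16, 0], [15, 1]].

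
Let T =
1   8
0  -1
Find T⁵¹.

T² = I (check: tr T = 0 and det T = -1), so T⁵¹ = T since 51 is odd.

[[1, 8], [0, -1]]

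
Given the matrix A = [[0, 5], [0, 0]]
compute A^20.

[[0, 0], [0, 0]]

A is strictly triangular, hence nilpotent: A^2 = 0, so A^20 = 0.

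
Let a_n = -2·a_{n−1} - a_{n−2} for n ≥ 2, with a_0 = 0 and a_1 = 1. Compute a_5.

With companion matrix A = [[-2, -1], [1, 0]], [a_n, a_{n−1}]ᵀ = A·[a_{n−1}, a_{n−2}]ᵀ, so [a_5, a_4]ᵀ = A⁴·[a_1, a_0]ᵀ.
A⁴ = [[5, 4], [-4, -3]], giving [a_5, a_4]ᵀ = [[5], [-4]].

5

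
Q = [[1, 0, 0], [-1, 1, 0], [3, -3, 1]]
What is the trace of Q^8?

Q = I + N where N = [[0, 0, 0], [-1, 0, 0], [3, -3, 0]] is strictly lower-triangular, so N^3 = 0.
(I + N)^8 = I + 8·N + 28·N^2 = [[1, 0, 0], [-8, 1, 0], [108, -24, 1]].

3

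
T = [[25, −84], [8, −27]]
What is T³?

tr T = −2 and det T = −3, so the characteristic polynomial is λ² − (−2)λ + (−3) with roots 1 and −3.
Eigenvectors give P = [[7, −3], [2, −1]] with P⁻¹ = [[1, −3], [2, −7]], and T = P·diag(1, −3)·P⁻¹.
Then T³ = P·diag(1, −27)·P⁻¹ = [[7, 81], [2, 27]] · [[1, −3], [2, −7]] = [[169, −588], [56, −195]].

[[169, −588], [56, −195]]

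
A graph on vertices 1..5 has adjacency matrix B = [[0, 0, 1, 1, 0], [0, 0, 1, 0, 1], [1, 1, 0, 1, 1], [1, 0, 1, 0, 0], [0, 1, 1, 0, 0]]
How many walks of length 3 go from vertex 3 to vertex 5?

5

The number of length-3 walks from vertex 3 to vertex 5 is entry (3,5) of B³, where B is the adjacency matrix.
B² = [[2, 1, 1, 1, 1], [1, 2, 1, 1, 1], [1, 1, 4, 1, 1], [1, 1, 1, 2, 1], [1, 1, 1, 1, 2]]
B³ = [[2, 2, 5, 3, 2], [2, 2, 5, 2, 3], [5, 5, 4, 5, 5], [3, 2, 5, 2, 2], [2, 3, 5, 2, 2]]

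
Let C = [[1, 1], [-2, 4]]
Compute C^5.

tr C = 5 and det C = 6, so the characteristic polynomial is λ² − (5)λ + (6) with roots 3 and 2.
Eigenvectors give P = [[-1, 1], [-2, 1]] with P⁻¹ = [[1, -1], [2, -1]], and C = P·diag(3, 2)·P⁻¹.
Then C^5 = P·diag(243, 32)·P⁻¹ = [[-243, 32], [-486, 32]] · [[1, -1], [2, -1]] = [[-179, 211], [-422, 454]].

[[-179, 211], [-422, 454]]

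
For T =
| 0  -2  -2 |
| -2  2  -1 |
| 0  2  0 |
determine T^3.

T^2 = [[4, -8, 2], [-4, 6, 2], [-4, 4, -2]]
T^3 = [[16, -20, 0], [-12, 24, 2], [-8, 12, 4]]

[[16, -20, 0], [-12, 24, 2], [-8, 12, 4]]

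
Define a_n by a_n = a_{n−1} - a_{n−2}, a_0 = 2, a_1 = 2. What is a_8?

With companion matrix T = [[1, -1], [1, 0]], [a_n, a_{n−1}]ᵀ = T·[a_{n−1}, a_{n−2}]ᵀ, so [a_8, a_7]ᵀ = T⁷·[a_1, a_0]ᵀ.
T⁷ = [[1, -1], [1, 0]], giving [a_8, a_7]ᵀ = [[0], [2]].

0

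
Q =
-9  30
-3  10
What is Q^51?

[[-9, 30], [-3, 10]]

Q² = Q (a projection; rank 1, trace 1), so Q^51 = Q.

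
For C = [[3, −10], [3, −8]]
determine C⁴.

tr C = −5 and det C = 6, so the characteristic polynomial is λ² − (−5)λ + (6) with roots −3 and −2.
Eigenvectors give P = [[−5, 2], [−3, 1]] with P⁻¹ = [[1, −2], [3, −5]], and C = P·diag(−3, −2)·P⁻¹.
Then C⁴ = P·diag(81, 16)·P⁻¹ = [[−405, 32], [−243, 16]] · [[1, −2], [3, −5]] = [[−309, 650], [−195, 406]].

[[−309, 650], [−195, 406]]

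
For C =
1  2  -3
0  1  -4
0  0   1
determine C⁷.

[[1, 14, -189], [0, 1, -28], [0, 0, 1]]

C = I + N where N = [[0, 2, -3], [0, 0, -4], [0, 0, 0]] is strictly upper-triangular, so N³ = 0.
(I + N)⁷ = I + 7·N + 21·N² = [[1, 14, -189], [0, 1, -28], [0, 0, 1]].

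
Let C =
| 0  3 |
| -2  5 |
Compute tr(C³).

tr C = 5 and det C = 6, so the characteristic polynomial is λ² − (5)λ + (6) with roots 2 and 3.
Eigenvectors give P = [[3, 1], [2, 1]] with P⁻¹ = [[1, -1], [-2, 3]], and C = P·diag(2, 3)·P⁻¹.
Then C³ = P·diag(8, 27)·P⁻¹ = [[24, 27], [16, 27]] · [[1, -1], [-2, 3]] = [[-30, 57], [-38, 65]].

35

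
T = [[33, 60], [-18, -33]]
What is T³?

tr T = 0 and det T = -9, so the characteristic polynomial is λ² − (0)λ + (-9) with roots -3 and 3.
Eigenvectors give P = [[-5, -2], [3, 1]] with P⁻¹ = [[1, 2], [-3, -5]], and T = P·diag(-3, 3)·P⁻¹.
Then T³ = P·diag(-27, 27)·P⁻¹ = [[135, -54], [-81, 27]] · [[1, 2], [-3, -5]] = [[297, 540], [-162, -297]].

[[297, 540], [-162, -297]]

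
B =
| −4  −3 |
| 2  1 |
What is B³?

tr B = −3 and det B = 2, so the characteristic polynomial is λ² − (−3)λ + (2) with roots −1 and −2.
Eigenvectors give P = [[−1, 3], [1, −2]] with P⁻¹ = [[2, 3], [1, 1]], and B = P·diag(−1, −2)·P⁻¹.
Then B³ = P·diag(−1, −8)·P⁻¹ = [[1, −24], [−1, 16]] · [[2, 3], [1, 1]] = [[−22, −21], [14, 13]].

[[−22, −21], [14, 13]]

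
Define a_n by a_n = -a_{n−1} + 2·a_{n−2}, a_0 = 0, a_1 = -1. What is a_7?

With companion matrix Q = [[-1, 2], [1, 0]], [a_n, a_{n−1}]ᵀ = Q·[a_{n−1}, a_{n−2}]ᵀ, so [a_7, a_6]ᵀ = Q⁶·[a_1, a_0]ᵀ.
Q⁶ = [[43, -42], [-21, 22]], giving [a_7, a_6]ᵀ = [[-43], [21]].

-43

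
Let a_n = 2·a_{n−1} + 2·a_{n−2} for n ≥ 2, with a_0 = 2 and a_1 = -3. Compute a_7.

With companion matrix C = [[2, 2], [1, 0]], [a_n, a_{n−1}]ᵀ = C·[a_{n−1}, a_{n−2}]ᵀ, so [a_7, a_6]ᵀ = C^6·[a_1, a_0]ᵀ.
C^6 = [[328, 240], [120, 88]], giving [a_7, a_6]ᵀ = [[-504], [-184]].

-504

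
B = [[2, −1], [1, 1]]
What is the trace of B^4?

B^2 = [[3, −3], [3, 0]]
B^3 = [[3, −6], [6, −3]]
B^4 = [[0, −9], [9, −9]]

−9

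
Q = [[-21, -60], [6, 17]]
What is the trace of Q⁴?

tr Q = -4 and det Q = 3, so the characteristic polynomial is λ² − (-4)λ + (3) with roots -3 and -1.
Eigenvectors give P = [[10, -3], [-3, 1]] with P⁻¹ = [[1, 3], [3, 10]], and Q = P·diag(-3, -1)·P⁻¹.
Then Q⁴ = P·diag(81, 1)·P⁻¹ = [[810, -3], [-243, 1]] · [[1, 3], [3, 10]] = [[801, 2400], [-240, -719]].

82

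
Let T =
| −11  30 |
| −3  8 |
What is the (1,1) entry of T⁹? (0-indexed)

tr T = −3 and det T = 2, so the characteristic polynomial is λ² − (−3)λ + (2) with roots −1 and −2.
Eigenvectors give P = [[3, 10], [1, 3]] with P⁻¹ = [[−3, 10], [1, −3]], and T = P·diag(−1, −2)·P⁻¹.
Then T⁹ = P·diag(−1, −512)·P⁻¹ = [[−3, −5120], [−1, −1536]] · [[−3, 10], [1, −3]] = [[−5111, 15330], [−1533, 4598]].

4598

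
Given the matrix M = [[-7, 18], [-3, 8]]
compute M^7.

[[-259, 774], [-129, 386]]

tr M = 1 and det M = -2, so the characteristic polynomial is λ² − (1)λ + (-2) with roots -1 and 2.
Eigenvectors give P = [[3, 2], [1, 1]] with P⁻¹ = [[1, -2], [-1, 3]], and M = P·diag(-1, 2)·P⁻¹.
Then M^7 = P·diag(-1, 128)·P⁻¹ = [[-3, 256], [-1, 128]] · [[1, -2], [-1, 3]] = [[-259, 774], [-129, 386]].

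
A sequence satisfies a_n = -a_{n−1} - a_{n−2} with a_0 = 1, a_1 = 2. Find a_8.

With companion matrix B = [[-1, -1], [1, 0]], [a_n, a_{n−1}]ᵀ = B·[a_{n−1}, a_{n−2}]ᵀ, so [a_8, a_7]ᵀ = B^7·[a_1, a_0]ᵀ.
B^7 = [[-1, -1], [1, 0]], giving [a_8, a_7]ᵀ = [[-3], [2]].

-3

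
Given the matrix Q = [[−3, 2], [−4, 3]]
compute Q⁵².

Q² = I (check: tr Q = 0 and det Q = −1), so Q⁵² = I since 52 is even.

[[1, 0], [0, 1]]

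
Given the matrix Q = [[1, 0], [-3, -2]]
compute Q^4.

[[1, 0], [15, 16]]

Q^2 = [[1, 0], [3, 4]]
Q^3 = [[1, 0], [-9, -8]]
Q^4 = [[1, 0], [15, 16]]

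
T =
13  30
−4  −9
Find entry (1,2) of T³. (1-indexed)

390

tr T = 4 and det T = 3, so the characteristic polynomial is λ² − (4)λ + (3) with roots 3 and 1.
Eigenvectors give P = [[3, −5], [−1, 2]] with P⁻¹ = [[2, 5], [1, 3]], and T = P·diag(3, 1)·P⁻¹.
Then T³ = P·diag(27, 1)·P⁻¹ = [[81, −5], [−27, 2]] · [[2, 5], [1, 3]] = [[157, 390], [−52, −129]].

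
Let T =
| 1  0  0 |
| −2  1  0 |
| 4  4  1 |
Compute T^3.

T = I + N where N = [[0, 0, 0], [−2, 0, 0], [4, 4, 0]] is strictly lower-triangular, so N^3 = 0.
(I + N)^3 = I + 3·N + 3·N^2 = [[1, 0, 0], [−6, 1, 0], [−12, 12, 1]].

[[1, 0, 0], [−6, 1, 0], [−12, 12, 1]]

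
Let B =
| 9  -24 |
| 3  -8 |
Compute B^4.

B² = B (a projection; rank 1, trace 1), so B^4 = B.

[[9, -24], [3, -8]]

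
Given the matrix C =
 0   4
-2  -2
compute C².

[[-8, -8], [4, -4]]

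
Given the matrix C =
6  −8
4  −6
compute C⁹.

tr C = 0 and det C = −4, so the characteristic polynomial is λ² − (0)λ + (−4) with roots 2 and −2.
Eigenvectors give P = [[2, 1], [1, 1]] with P⁻¹ = [[1, −1], [−1, 2]], and C = P·diag(2, −2)·P⁻¹.
Then C⁹ = P·diag(512, −512)·P⁻¹ = [[1024, −512], [512, −512]] · [[1, −1], [−1, 2]] = [[1536, −2048], [1024, −1536]].

[[1536, −2048], [1024, −1536]]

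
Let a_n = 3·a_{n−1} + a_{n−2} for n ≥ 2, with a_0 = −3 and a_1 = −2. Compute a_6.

−1047

With companion matrix C = [[3, 1], [1, 0]], [a_n, a_{n−1}]ᵀ = C·[a_{n−1}, a_{n−2}]ᵀ, so [a_6, a_5]ᵀ = C⁵·[a_1, a_0]ᵀ.
C⁵ = [[360, 109], [109, 33]], giving [a_6, a_5]ᵀ = [[−1047], [−317]].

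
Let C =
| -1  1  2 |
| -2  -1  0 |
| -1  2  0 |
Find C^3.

C^2 = [[-3, 2, -2], [4, -1, -4], [-3, -3, -2]]
C^3 = [[1, -9, -6], [2, -3, 8], [11, -4, -6]]

[[1, -9, -6], [2, -3, 8], [11, -4, -6]]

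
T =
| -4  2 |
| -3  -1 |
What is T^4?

[[-50, -50], [75, -125]]

T^2 = [[10, -10], [15, -5]]
T^3 = [[-10, 30], [-45, 35]]
T^4 = [[-50, -50], [75, -125]]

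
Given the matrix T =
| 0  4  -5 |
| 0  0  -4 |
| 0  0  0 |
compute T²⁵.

T is strictly triangular, hence nilpotent: T³ = 0, so T²⁵ = 0.

[[0, 0, 0], [0, 0, 0], [0, 0, 0]]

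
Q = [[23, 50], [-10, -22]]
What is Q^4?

tr Q = 1 and det Q = -6, so the characteristic polynomial is λ² − (1)λ + (-6) with roots -2 and 3.
Eigenvectors give P = [[-2, 5], [1, -2]] with P⁻¹ = [[2, 5], [1, 2]], and Q = P·diag(-2, 3)·P⁻¹.
Then Q^4 = P·diag(16, 81)·P⁻¹ = [[-32, 405], [16, -162]] · [[2, 5], [1, 2]] = [[341, 650], [-130, -244]].

[[341, 650], [-130, -244]]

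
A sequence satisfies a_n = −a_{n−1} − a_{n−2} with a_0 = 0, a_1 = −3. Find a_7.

With companion matrix A = [[−1, −1], [1, 0]], [a_n, a_{n−1}]ᵀ = A·[a_{n−1}, a_{n−2}]ᵀ, so [a_7, a_6]ᵀ = A^6·[a_1, a_0]ᵀ.
A^6 = [[1, 0], [0, 1]], giving [a_7, a_6]ᵀ = [[−3], [0]].

−3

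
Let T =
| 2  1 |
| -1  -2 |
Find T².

[[3, 0], [0, 3]]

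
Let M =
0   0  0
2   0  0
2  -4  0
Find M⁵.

[[0, 0, 0], [0, 0, 0], [0, 0, 0]]

M is strictly triangular, hence nilpotent: M³ = 0, so M⁵ = 0.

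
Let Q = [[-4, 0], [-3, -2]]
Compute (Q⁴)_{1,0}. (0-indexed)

Q² = [[16, 0], [18, 4]]
Q³ = [[-64, 0], [-84, -8]]
Q⁴ = [[256, 0], [360, 16]]

360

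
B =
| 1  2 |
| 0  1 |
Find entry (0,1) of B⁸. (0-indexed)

B = I + N where N = [[0, 2], [0, 0]] is strictly upper-triangular, so N² = 0.
(I + N)⁸ = I + 8·N = [[1, 16], [0, 1]].

16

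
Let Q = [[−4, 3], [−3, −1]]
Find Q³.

[[17, 36], [−36, 53]]

Q² = [[7, −15], [15, −8]]
Q³ = [[17, 36], [−36, 53]]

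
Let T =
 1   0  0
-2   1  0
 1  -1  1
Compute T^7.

[[1, 0, 0], [-14, 1, 0], [49, -7, 1]]

T = I + N where N = [[0, 0, 0], [-2, 0, 0], [1, -1, 0]] is strictly lower-triangular, so N^3 = 0.
(I + N)^7 = I + 7·N + 21·N^2 = [[1, 0, 0], [-14, 1, 0], [49, -7, 1]].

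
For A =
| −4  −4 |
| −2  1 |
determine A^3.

A^2 = [[24, 12], [6, 9]]
A^3 = [[−120, −84], [−42, −15]]

[[−120, −84], [−42, −15]]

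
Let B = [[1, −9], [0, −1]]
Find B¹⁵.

[[1, −9], [0, −1]]

B² = I (check: tr B = 0 and det B = −1), so B¹⁵ = B since 15 is odd.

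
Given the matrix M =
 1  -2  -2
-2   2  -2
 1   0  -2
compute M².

[[3, -6, 6], [-8, 8, 4], [-1, -2, 2]]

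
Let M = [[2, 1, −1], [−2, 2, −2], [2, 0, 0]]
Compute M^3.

[[−16, 8, −8], [−32, −8, 8], [0, 8, −8]]

M^2 = [[0, 4, −4], [−12, 2, −2], [4, 2, −2]]
M^3 = [[−16, 8, −8], [−32, −8, 8], [0, 8, −8]]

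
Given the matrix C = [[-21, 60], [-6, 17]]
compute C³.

[[-261, 780], [-78, 233]]

tr C = -4 and det C = 3, so the characteristic polynomial is λ² − (-4)λ + (3) with roots -1 and -3.
Eigenvectors give P = [[-3, 10], [-1, 3]] with P⁻¹ = [[3, -10], [1, -3]], and C = P·diag(-1, -3)·P⁻¹.
Then C³ = P·diag(-1, -27)·P⁻¹ = [[3, -270], [1, -81]] · [[3, -10], [1, -3]] = [[-261, 780], [-78, 233]].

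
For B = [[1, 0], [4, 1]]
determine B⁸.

B = I + N where N = [[0, 0], [4, 0]] is strictly lower-triangular, so N² = 0.
(I + N)⁸ = I + 8·N = [[1, 0], [32, 1]].

[[1, 0], [32, 1]]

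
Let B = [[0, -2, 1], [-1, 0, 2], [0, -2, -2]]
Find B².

[[2, -2, -6], [0, -2, -5], [2, 4, 0]]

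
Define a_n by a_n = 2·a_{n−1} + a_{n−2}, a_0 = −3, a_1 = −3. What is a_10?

With companion matrix B = [[2, 1], [1, 0]], [a_n, a_{n−1}]ᵀ = B·[a_{n−1}, a_{n−2}]ᵀ, so [a_10, a_9]ᵀ = B⁹·[a_1, a_0]ᵀ.
B⁹ = [[2378, 985], [985, 408]], giving [a_10, a_9]ᵀ = [[−10089], [−4179]].

−10089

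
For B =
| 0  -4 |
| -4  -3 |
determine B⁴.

B² = [[16, 12], [12, 25]]
B³ = [[-48, -100], [-100, -123]]
B⁴ = [[400, 492], [492, 769]]

[[400, 492], [492, 769]]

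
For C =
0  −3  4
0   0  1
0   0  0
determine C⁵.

[[0, 0, 0], [0, 0, 0], [0, 0, 0]]

C is strictly triangular, hence nilpotent: C³ = 0, so C⁵ = 0.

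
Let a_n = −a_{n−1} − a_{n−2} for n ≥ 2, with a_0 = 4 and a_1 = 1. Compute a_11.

With companion matrix M = [[−1, −1], [1, 0]], [a_n, a_{n−1}]ᵀ = M·[a_{n−1}, a_{n−2}]ᵀ, so [a_11, a_10]ᵀ = M¹⁰·[a_1, a_0]ᵀ.
M¹⁰ = [[−1, −1], [1, 0]], giving [a_11, a_10]ᵀ = [[−5], [1]].

−5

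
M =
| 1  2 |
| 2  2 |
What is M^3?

[[17, 22], [22, 28]]

M^2 = [[5, 6], [6, 8]]
M^3 = [[17, 22], [22, 28]]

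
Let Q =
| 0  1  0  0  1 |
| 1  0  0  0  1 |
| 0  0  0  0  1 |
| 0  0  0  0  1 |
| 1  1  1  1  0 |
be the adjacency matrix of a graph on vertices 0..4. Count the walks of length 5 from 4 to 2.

The number of length-5 walks from vertex 4 to vertex 2 is entry (4,2) of Q^5, where Q is the adjacency matrix.
Q^2 = [[2, 1, 1, 1, 1], [1, 2, 1, 1, 1], [1, 1, 1, 1, 0], [1, 1, 1, 1, 0], [1, 1, 0, 0, 4]]
Q^3 = [[2, 3, 1, 1, 5], [3, 2, 1, 1, 5], [1, 1, 0, 0, 4], [1, 1, 0, 0, 4], [5, 5, 4, 4, 2]]
Q^4 = [[8, 7, 5, 5, 7], [7, 8, 5, 5, 7], [5, 5, 4, 4, 2], [5, 5, 4, 4, 2], [7, 7, 2, 2, 18]]
Q^5 = [[14, 15, 7, 7, 25], [15, 14, 7, 7, 25], [7, 7, 2, 2, 18], [7, 7, 2, 2, 18], [25, 25, 18, 18, 18]]

18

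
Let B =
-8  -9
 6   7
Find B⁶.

tr B = -1 and det B = -2, so the characteristic polynomial is λ² − (-1)λ + (-2) with roots -2 and 1.
Eigenvectors give P = [[3, -1], [-2, 1]] with P⁻¹ = [[1, 1], [2, 3]], and B = P·diag(-2, 1)·P⁻¹.
Then B⁶ = P·diag(64, 1)·P⁻¹ = [[192, -1], [-128, 1]] · [[1, 1], [2, 3]] = [[190, 189], [-126, -125]].

[[190, 189], [-126, -125]]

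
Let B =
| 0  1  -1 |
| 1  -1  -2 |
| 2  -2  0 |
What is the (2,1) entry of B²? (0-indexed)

4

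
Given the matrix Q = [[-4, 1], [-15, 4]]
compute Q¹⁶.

[[1, 0], [0, 1]]

Q² = I (check: tr Q = 0 and det Q = -1), so Q¹⁶ = I since 16 is even.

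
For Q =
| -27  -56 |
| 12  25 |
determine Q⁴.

tr Q = -2 and det Q = -3, so the characteristic polynomial is λ² − (-2)λ + (-3) with roots 1 and -3.
Eigenvectors give P = [[2, -7], [-1, 3]] with P⁻¹ = [[-3, -7], [-1, -2]], and Q = P·diag(1, -3)·P⁻¹.
Then Q⁴ = P·diag(1, 81)·P⁻¹ = [[2, -567], [-1, 243]] · [[-3, -7], [-1, -2]] = [[561, 1120], [-240, -479]].

[[561, 1120], [-240, -479]]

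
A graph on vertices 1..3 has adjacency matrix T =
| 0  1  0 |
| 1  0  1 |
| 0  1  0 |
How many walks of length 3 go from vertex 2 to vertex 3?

The number of length-3 walks from vertex 2 to vertex 3 is entry (2,3) of T³, where T is the adjacency matrix.
T² = [[1, 0, 1], [0, 2, 0], [1, 0, 1]]
T³ = [[0, 2, 0], [2, 0, 2], [0, 2, 0]]

2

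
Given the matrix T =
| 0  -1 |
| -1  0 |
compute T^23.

[[0, -1], [-1, 0]]

T² = I (check: tr T = 0 and det T = -1), so T^23 = T since 23 is odd.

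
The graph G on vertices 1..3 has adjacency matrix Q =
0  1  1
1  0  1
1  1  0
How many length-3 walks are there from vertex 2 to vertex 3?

The number of length-3 walks from vertex 2 to vertex 3 is entry (2,3) of Q³, where Q is the adjacency matrix.
Q² = [[2, 1, 1], [1, 2, 1], [1, 1, 2]]
Q³ = [[2, 3, 3], [3, 2, 3], [3, 3, 2]]

3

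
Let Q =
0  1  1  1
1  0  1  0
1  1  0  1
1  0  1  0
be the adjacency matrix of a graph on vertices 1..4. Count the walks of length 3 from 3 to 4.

5

The number of length-3 walks from vertex 3 to vertex 4 is entry (3,4) of Q³, where Q is the adjacency matrix.
Q² = [[3, 1, 2, 1], [1, 2, 1, 2], [2, 1, 3, 1], [1, 2, 1, 2]]
Q³ = [[4, 5, 5, 5], [5, 2, 5, 2], [5, 5, 4, 5], [5, 2, 5, 2]]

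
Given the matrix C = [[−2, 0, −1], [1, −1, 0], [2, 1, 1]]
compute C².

[[2, −1, 1], [−3, 1, −1], [−1, 0, −1]]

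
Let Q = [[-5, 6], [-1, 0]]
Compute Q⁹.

[[-58025, 115026], [-19171, 37830]]

tr Q = -5 and det Q = 6, so the characteristic polynomial is λ² − (-5)λ + (6) with roots -2 and -3.
Eigenvectors give P = [[-2, 3], [-1, 1]] with P⁻¹ = [[1, -3], [1, -2]], and Q = P·diag(-2, -3)·P⁻¹.
Then Q⁹ = P·diag(-512, -19683)·P⁻¹ = [[1024, -59049], [512, -19683]] · [[1, -3], [1, -2]] = [[-58025, 115026], [-19171, 37830]].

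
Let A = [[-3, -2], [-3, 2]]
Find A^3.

[[-51, -26], [-39, 14]]

A^2 = [[15, 2], [3, 10]]
A^3 = [[-51, -26], [-39, 14]]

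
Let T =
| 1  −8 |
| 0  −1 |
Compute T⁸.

[[1, 0], [0, 1]]

T² = I (check: tr T = 0 and det T = −1), so T⁸ = I since 8 is even.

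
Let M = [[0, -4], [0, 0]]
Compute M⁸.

[[0, 0], [0, 0]]

M is strictly triangular, hence nilpotent: M² = 0, so M⁸ = 0.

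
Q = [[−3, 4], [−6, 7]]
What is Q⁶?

tr Q = 4 and det Q = 3, so the characteristic polynomial is λ² − (4)λ + (3) with roots 3 and 1.
Eigenvectors give P = [[−2, 1], [−3, 1]] with P⁻¹ = [[1, −1], [3, −2]], and Q = P·diag(3, 1)·P⁻¹.
Then Q⁶ = P·diag(729, 1)·P⁻¹ = [[−1458, 1], [−2187, 1]] · [[1, −1], [3, −2]] = [[−1455, 1456], [−2184, 2185]].

[[−1455, 1456], [−2184, 2185]]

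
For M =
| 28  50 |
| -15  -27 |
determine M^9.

[[120658, 201950], [-60585, -101487]]

tr M = 1 and det M = -6, so the characteristic polynomial is λ² − (1)λ + (-6) with roots -2 and 3.
Eigenvectors give P = [[5, 2], [-3, -1]] with P⁻¹ = [[-1, -2], [3, 5]], and M = P·diag(-2, 3)·P⁻¹.
Then M^9 = P·diag(-512, 19683)·P⁻¹ = [[-2560, 39366], [1536, -19683]] · [[-1, -2], [3, 5]] = [[120658, 201950], [-60585, -101487]].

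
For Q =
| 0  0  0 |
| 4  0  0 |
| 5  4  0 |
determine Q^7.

[[0, 0, 0], [0, 0, 0], [0, 0, 0]]

Q is strictly triangular, hence nilpotent: Q^3 = 0, so Q^7 = 0.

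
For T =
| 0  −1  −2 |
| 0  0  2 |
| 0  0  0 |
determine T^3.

[[0, 0, 0], [0, 0, 0], [0, 0, 0]]

T is strictly triangular, hence nilpotent: T^3 = 0, so T^3 = 0.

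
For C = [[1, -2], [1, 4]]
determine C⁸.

[[-6049, -12610], [6305, 12866]]

tr C = 5 and det C = 6, so the characteristic polynomial is λ² − (5)λ + (6) with roots 2 and 3.
Eigenvectors give P = [[2, -1], [-1, 1]] with P⁻¹ = [[1, 1], [1, 2]], and C = P·diag(2, 3)·P⁻¹.
Then C⁸ = P·diag(256, 6561)·P⁻¹ = [[512, -6561], [-256, 6561]] · [[1, 1], [1, 2]] = [[-6049, -12610], [6305, 12866]].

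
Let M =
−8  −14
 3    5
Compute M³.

[[−50, −98], [21, 41]]

tr M = −3 and det M = 2, so the characteristic polynomial is λ² − (−3)λ + (2) with roots −1 and −2.
Eigenvectors give P = [[2, −7], [−1, 3]] with P⁻¹ = [[−3, −7], [−1, −2]], and M = P·diag(−1, −2)·P⁻¹.
Then M³ = P·diag(−1, −8)·P⁻¹ = [[−2, 56], [1, −24]] · [[−3, −7], [−1, −2]] = [[−50, −98], [21, 41]].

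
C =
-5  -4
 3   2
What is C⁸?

[[1021, 1020], [-765, -764]]

tr C = -3 and det C = 2, so the characteristic polynomial is λ² − (-3)λ + (2) with roots -2 and -1.
Eigenvectors give P = [[4, 1], [-3, -1]] with P⁻¹ = [[1, 1], [-3, -4]], and C = P·diag(-2, -1)·P⁻¹.
Then C⁸ = P·diag(256, 1)·P⁻¹ = [[1024, 1], [-768, -1]] · [[1, 1], [-3, -4]] = [[1021, 1020], [-765, -764]].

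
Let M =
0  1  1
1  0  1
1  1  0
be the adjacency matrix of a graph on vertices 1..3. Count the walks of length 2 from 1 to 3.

The number of length-2 walks from vertex 1 to vertex 3 is entry (1,3) of M², where M is the adjacency matrix.
M² = [[2, 1, 1], [1, 2, 1], [1, 1, 2]]

1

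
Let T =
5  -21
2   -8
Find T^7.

tr T = -3 and det T = 2, so the characteristic polynomial is λ² − (-3)λ + (2) with roots -1 and -2.
Eigenvectors give P = [[7, -3], [2, -1]] with P⁻¹ = [[1, -3], [2, -7]], and T = P·diag(-1, -2)·P⁻¹.
Then T^7 = P·diag(-1, -128)·P⁻¹ = [[-7, 384], [-2, 128]] · [[1, -3], [2, -7]] = [[761, -2667], [254, -890]].

[[761, -2667], [254, -890]]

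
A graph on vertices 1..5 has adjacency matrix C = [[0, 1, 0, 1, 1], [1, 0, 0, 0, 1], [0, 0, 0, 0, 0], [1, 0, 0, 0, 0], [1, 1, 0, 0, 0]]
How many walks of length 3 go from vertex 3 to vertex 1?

0

The number of length-3 walks from vertex 3 to vertex 1 is entry (3,1) of C^3, where C is the adjacency matrix.
C^2 = [[3, 1, 0, 0, 1], [1, 2, 0, 1, 1], [0, 0, 0, 0, 0], [0, 1, 0, 1, 1], [1, 1, 0, 1, 2]]
C^3 = [[2, 4, 0, 3, 4], [4, 2, 0, 1, 3], [0, 0, 0, 0, 0], [3, 1, 0, 0, 1], [4, 3, 0, 1, 2]]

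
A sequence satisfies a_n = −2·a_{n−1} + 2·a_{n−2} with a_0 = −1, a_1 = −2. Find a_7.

With companion matrix T = [[−2, 2], [1, 0]], [a_n, a_{n−1}]ᵀ = T·[a_{n−1}, a_{n−2}]ᵀ, so [a_7, a_6]ᵀ = T⁶·[a_1, a_0]ᵀ.
T⁶ = [[328, −240], [−120, 88]], giving [a_7, a_6]ᵀ = [[−416], [152]].

−416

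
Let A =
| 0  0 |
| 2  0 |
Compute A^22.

A is strictly triangular, hence nilpotent: A^2 = 0, so A^22 = 0.

[[0, 0], [0, 0]]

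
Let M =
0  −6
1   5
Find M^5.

tr M = 5 and det M = 6, so the characteristic polynomial is λ² − (5)λ + (6) with roots 2 and 3.
Eigenvectors give P = [[−3, −2], [1, 1]] with P⁻¹ = [[−1, −2], [1, 3]], and M = P·diag(2, 3)·P⁻¹.
Then M^5 = P·diag(32, 243)·P⁻¹ = [[−96, −486], [32, 243]] · [[−1, −2], [1, 3]] = [[−390, −1266], [211, 665]].

[[−390, −1266], [211, 665]]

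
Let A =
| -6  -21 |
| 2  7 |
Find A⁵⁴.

[[-6, -21], [2, 7]]

A² = A (a projection; rank 1, trace 1), so A⁵⁴ = A.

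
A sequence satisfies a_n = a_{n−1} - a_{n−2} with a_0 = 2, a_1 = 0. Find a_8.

With companion matrix A = [[1, -1], [1, 0]], [a_n, a_{n−1}]ᵀ = A·[a_{n−1}, a_{n−2}]ᵀ, so [a_8, a_7]ᵀ = A⁷·[a_1, a_0]ᵀ.
A⁷ = [[1, -1], [1, 0]], giving [a_8, a_7]ᵀ = [[-2], [0]].

-2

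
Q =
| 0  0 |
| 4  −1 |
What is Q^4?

Q^2 = [[0, 0], [−4, 1]]
Q^3 = [[0, 0], [4, −1]]
Q^4 = [[0, 0], [−4, 1]]

[[0, 0], [−4, 1]]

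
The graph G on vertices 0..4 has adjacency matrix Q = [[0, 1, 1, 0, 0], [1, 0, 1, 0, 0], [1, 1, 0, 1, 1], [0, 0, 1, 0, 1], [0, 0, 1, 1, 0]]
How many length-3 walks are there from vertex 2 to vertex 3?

5

The number of length-3 walks from vertex 2 to vertex 3 is entry (2,3) of Q^3, where Q is the adjacency matrix.
Q^2 = [[2, 1, 1, 1, 1], [1, 2, 1, 1, 1], [1, 1, 4, 1, 1], [1, 1, 1, 2, 1], [1, 1, 1, 1, 2]]
Q^3 = [[2, 3, 5, 2, 2], [3, 2, 5, 2, 2], [5, 5, 4, 5, 5], [2, 2, 5, 2, 3], [2, 2, 5, 3, 2]]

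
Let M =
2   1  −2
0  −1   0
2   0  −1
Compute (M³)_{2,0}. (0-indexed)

M² = [[0, 1, −2], [0, 1, 0], [2, 2, −3]]
M³ = [[−4, −1, 2], [0, −1, 0], [−2, 0, −1]]

−2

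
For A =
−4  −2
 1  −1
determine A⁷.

[[−4246, −4118], [2059, 1931]]

tr A = −5 and det A = 6, so the characteristic polynomial is λ² − (−5)λ + (6) with roots −2 and −3.
Eigenvectors give P = [[−1, −2], [1, 1]] with P⁻¹ = [[1, 2], [−1, −1]], and A = P·diag(−2, −3)·P⁻¹.
Then A⁷ = P·diag(−128, −2187)·P⁻¹ = [[128, 4374], [−128, −2187]] · [[1, 2], [−1, −1]] = [[−4246, −4118], [2059, 1931]].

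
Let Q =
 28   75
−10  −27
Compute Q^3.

[[202, 525], [−70, −183]]

tr Q = 1 and det Q = −6, so the characteristic polynomial is λ² − (1)λ + (−6) with roots 3 and −2.
Eigenvectors give P = [[3, −5], [−1, 2]] with P⁻¹ = [[2, 5], [1, 3]], and Q = P·diag(3, −2)·P⁻¹.
Then Q^3 = P·diag(27, −8)·P⁻¹ = [[81, 40], [−27, −16]] · [[2, 5], [1, 3]] = [[202, 525], [−70, −183]].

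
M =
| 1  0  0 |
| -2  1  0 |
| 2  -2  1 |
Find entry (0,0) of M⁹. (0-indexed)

1

M = I + N where N = [[0, 0, 0], [-2, 0, 0], [2, -2, 0]] is strictly lower-triangular, so N³ = 0.
(I + N)⁹ = I + 9·N + 36·N² = [[1, 0, 0], [-18, 1, 0], [162, -18, 1]].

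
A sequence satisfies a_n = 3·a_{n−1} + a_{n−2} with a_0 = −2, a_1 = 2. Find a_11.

With companion matrix M = [[3, 1], [1, 0]], [a_n, a_{n−1}]ᵀ = M·[a_{n−1}, a_{n−2}]ᵀ, so [a_11, a_10]ᵀ = M¹⁰·[a_1, a_0]ᵀ.
M¹⁰ = [[141481, 42837], [42837, 12970]], giving [a_11, a_10]ᵀ = [[197288], [59734]].

197288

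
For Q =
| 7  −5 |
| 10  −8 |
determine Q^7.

[[2443, −2315], [4630, −4502]]

tr Q = −1 and det Q = −6, so the characteristic polynomial is λ² − (−1)λ + (−6) with roots −3 and 2.
Eigenvectors give P = [[−1, 1], [−2, 1]] with P⁻¹ = [[1, −1], [2, −1]], and Q = P·diag(−3, 2)·P⁻¹.
Then Q^7 = P·diag(−2187, 128)·P⁻¹ = [[2187, 128], [4374, 128]] · [[1, −1], [2, −1]] = [[2443, −2315], [4630, −4502]].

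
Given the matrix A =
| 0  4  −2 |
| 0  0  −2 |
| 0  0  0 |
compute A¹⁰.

A is strictly triangular, hence nilpotent: A³ = 0, so A¹⁰ = 0.

[[0, 0, 0], [0, 0, 0], [0, 0, 0]]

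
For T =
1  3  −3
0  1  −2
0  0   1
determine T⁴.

[[1, 12, −48], [0, 1, −8], [0, 0, 1]]

T = I + N where N = [[0, 3, −3], [0, 0, −2], [0, 0, 0]] is strictly upper-triangular, so N³ = 0.
(I + N)⁴ = I + 4·N + 6·N² = [[1, 12, −48], [0, 1, −8], [0, 0, 1]].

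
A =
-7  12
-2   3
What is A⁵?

[[-727, 1452], [-242, 483]]

tr A = -4 and det A = 3, so the characteristic polynomial is λ² − (-4)λ + (3) with roots -3 and -1.
Eigenvectors give P = [[3, 2], [1, 1]] with P⁻¹ = [[1, -2], [-1, 3]], and A = P·diag(-3, -1)·P⁻¹.
Then A⁵ = P·diag(-243, -1)·P⁻¹ = [[-729, -2], [-243, -1]] · [[1, -2], [-1, 3]] = [[-727, 1452], [-242, 483]].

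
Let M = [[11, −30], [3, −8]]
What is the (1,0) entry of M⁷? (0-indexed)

tr M = 3 and det M = 2, so the characteristic polynomial is λ² − (3)λ + (2) with roots 1 and 2.
Eigenvectors give P = [[3, 10], [1, 3]] with P⁻¹ = [[−3, 10], [1, −3]], and M = P·diag(1, 2)·P⁻¹.
Then M⁷ = P·diag(1, 128)·P⁻¹ = [[3, 1280], [1, 384]] · [[−3, 10], [1, −3]] = [[1271, −3810], [381, −1142]].

381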